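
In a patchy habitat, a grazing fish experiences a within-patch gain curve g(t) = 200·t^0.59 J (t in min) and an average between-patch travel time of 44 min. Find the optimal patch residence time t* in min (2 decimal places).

Maximise g(t)/(T+t): set derivative to zero → g'(t)(T+t) = g(t).
g'(t) = 0.59·200·t^-0.41. Setting 0.59·200·t^-0.41 = 200·t^0.59/(44+t) gives 0.59(44+t) = t, so 0.41·t = 0.59×44.
t* = 0.59×44/0.41 = 63.32 min.

63.32 min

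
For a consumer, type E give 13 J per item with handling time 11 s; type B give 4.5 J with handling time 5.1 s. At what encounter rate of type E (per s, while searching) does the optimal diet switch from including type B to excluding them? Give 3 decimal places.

At the threshold, the rate on type E alone equals the profitability of type B: λ·13/(1 + λ·11) = 4.5/5.1 = 0.8824.
Rearranging, λ(13 − 0.8824×11) = 0.8824, so λ = 0.8824/3.294 = 0.2679 per s.

0.268 per s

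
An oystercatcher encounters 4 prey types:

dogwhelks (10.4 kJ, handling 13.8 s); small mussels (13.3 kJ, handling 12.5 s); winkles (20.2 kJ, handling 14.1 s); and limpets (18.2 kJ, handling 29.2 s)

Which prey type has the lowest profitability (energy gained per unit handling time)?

In descending order of E/h:
winkles: 20.2/14.1 = 1.43 kJ/s
small mussels: 13.3/12.5 = 1.06 kJ/s
dogwhelks: 10.4/13.8 = 0.754 kJ/s
limpets: 18.2/29.2 = 0.623 kJ/s

limpets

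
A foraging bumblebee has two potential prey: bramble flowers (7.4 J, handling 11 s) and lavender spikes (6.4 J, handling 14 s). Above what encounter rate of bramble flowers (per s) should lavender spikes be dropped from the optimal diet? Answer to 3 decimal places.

0.193 per s

The zero-one rule: include lavender spikes iff E₂/h₂ > λE₁/(1+λh₁). Equality gives the switch point.
λE₁h₂ = E₂ + λE₂h₁ ⇒ λ = E₂/(E₁h₂ − E₂h₁) = 6.4/(103.6 − 70.4) = 0.1928 per s.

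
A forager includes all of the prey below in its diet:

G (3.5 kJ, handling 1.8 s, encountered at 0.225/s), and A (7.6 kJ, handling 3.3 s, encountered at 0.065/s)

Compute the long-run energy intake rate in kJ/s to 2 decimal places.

Energy encountered per unit search time: 0.225×3.5 + 0.065×7.6 = 1.281 kJ/s.
Handling time per unit search time: 0.225×1.8 + 0.065×3.3 = 0.6195.
Rate = 1.281/(1 + 0.6195) = 0.7913 kJ/s.

0.79 kJ/s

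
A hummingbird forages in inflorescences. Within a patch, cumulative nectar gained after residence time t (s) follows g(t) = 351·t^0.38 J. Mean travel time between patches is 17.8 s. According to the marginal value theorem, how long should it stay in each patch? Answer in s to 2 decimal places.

Optimal t* satisfies g'(t*) = g(t*)/(T + t*).
g'(t) = 0.38·351·t^-0.62. Setting 0.38·351·t^-0.62 = 351·t^0.38/(17.8+t) gives 0.38(17.8+t) = t, so 0.62·t = 0.38×17.8.
t* = 0.38×17.8/0.62 = 10.91 s.

10.91 s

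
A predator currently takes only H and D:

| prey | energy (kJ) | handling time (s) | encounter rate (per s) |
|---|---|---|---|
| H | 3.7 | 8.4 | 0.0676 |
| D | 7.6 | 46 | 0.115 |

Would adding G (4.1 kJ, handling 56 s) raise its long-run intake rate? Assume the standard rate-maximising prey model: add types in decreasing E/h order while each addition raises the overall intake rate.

No

Current rate: (0.0676×3.7 + 0.115×7.6)/(1 + 0.0676×8.4 + 0.115×46) = 0.1639 kJ/s.
Profitability of G: 4.1/56 = 0.07321 kJ/s.
0.07321 < 0.1639, so adding G would lower the average — exclude it.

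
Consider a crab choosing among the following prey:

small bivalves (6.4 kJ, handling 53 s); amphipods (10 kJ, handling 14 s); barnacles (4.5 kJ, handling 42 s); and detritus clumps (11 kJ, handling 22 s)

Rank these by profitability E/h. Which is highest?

amphipods

Profitability E/h (kJ/s): small bivalves = 6.4/53 = 0.121, amphipods = 10/14 = 0.714, barnacles = 4.5/42 = 0.107, detritus clumps = 11/22 = 0.5.
Ranked: amphipods > detritus clumps > small bivalves > barnacles.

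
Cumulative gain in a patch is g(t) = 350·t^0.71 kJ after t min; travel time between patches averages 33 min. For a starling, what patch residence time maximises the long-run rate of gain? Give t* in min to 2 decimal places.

80.79 min

Optimal t* satisfies g'(t*) = g(t*)/(T + t*).
g'(t) = 0.71·350·t^-0.29. Setting 0.71·350·t^-0.29 = 350·t^0.71/(33+t) gives 0.71(33+t) = t, so 0.29·t = 0.71×33.
t* = 0.71×33/0.29 = 80.79 min.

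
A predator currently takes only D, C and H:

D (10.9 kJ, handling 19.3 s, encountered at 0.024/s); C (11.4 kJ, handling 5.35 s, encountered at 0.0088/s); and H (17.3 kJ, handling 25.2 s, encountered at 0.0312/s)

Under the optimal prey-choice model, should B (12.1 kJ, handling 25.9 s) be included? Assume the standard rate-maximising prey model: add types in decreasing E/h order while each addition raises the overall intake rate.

Yes

Intake rate on the current diet: R = (0.024×10.9 + 0.0088×11.4 + 0.0312×17.3) / (1 + 0.024×19.3 + 0.0088×5.35 + 0.0312×25.2) = 0.9017/2.297 = 0.3926 kJ/s.
B: E/h = 12.1/25.9 = 0.4672 kJ/s.
0.4672 > 0.3926, so adding B raises the average — include it.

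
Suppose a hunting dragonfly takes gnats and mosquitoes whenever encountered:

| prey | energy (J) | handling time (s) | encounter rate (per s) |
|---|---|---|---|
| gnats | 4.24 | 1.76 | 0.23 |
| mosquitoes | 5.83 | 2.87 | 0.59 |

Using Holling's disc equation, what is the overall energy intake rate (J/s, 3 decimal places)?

1.425 J/s

R = Σλ_iE_i / (1 + Σλ_ih_i)
Numerator: 0.23×4.24 + 0.59×5.83 = 4.415
Denominator: 1 + 0.23×1.76 + 0.59×2.87 = 3.098
R = 4.415/3.098 = 1.425 J/s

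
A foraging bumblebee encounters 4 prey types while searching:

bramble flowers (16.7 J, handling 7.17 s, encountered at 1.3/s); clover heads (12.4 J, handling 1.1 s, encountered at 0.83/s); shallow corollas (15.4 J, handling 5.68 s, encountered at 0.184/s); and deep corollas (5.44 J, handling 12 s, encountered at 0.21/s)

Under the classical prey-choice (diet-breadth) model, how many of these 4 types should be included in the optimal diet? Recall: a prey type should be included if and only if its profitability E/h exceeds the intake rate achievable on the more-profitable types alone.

E/h in descending order: clover heads 11.3, shallow corollas 2.71, bramble flowers 2.33, deep corollas 0.453 J/s. The optimal diet is the largest prefix of this list for which every included type satisfies E_i/h_i > R on the types above it.
Rate on top 1: 5.38. shallow corollas: 2.71 < 5.38 → exclude; stop.
Optimal diet: clover heads — 1 of 4 types.

1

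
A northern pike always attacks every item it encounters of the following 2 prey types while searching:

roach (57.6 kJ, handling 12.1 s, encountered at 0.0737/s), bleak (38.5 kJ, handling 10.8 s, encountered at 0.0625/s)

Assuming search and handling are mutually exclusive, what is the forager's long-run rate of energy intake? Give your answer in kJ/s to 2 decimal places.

2.59 kJ/s

R = (0.0737×57.6 + 0.0625×38.5) / (1 + 0.0737×12.1 + 0.0625×10.8) = 6.651/2.567 = 2.591 kJ/s.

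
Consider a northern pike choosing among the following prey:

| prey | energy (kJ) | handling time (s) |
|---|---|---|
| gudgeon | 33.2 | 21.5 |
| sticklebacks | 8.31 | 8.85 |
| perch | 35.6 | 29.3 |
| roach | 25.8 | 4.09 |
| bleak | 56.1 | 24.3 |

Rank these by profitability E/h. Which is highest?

roach

Profitability E/h (kJ/s): gudgeon = 33.2/21.5 = 1.54, sticklebacks = 8.31/8.85 = 0.939, perch = 35.6/29.3 = 1.22, roach = 25.8/4.09 = 6.31, bleak = 56.1/24.3 = 2.31.
Ranked: roach > bleak > gudgeon > perch > sticklebacks.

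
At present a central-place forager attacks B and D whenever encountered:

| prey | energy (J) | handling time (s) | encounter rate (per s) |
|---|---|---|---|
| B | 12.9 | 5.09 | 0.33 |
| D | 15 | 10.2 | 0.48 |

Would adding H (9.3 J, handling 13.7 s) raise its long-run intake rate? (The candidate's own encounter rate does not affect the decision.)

No

Current rate: (0.33×12.9 + 0.48×15)/(1 + 0.33×5.09 + 0.48×10.2) = 1.512 J/s.
H: E/h = 9.3/13.7 = 0.6788 J/s.
Since 0.6788 < R, time spent handling H is better spent searching.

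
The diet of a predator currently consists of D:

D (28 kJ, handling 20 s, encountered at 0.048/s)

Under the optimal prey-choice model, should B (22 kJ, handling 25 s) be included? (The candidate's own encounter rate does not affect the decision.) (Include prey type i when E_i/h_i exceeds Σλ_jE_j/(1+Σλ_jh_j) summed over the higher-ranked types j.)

Yes

On D alone, R = ΣλE/(1+Σλh) = 1.344/1.96 = 0.6857 kJ/s.
Profitability of B: 22/25 = 0.88 kJ/s.
0.88 > 0.6857, so adding B raises the average — include it.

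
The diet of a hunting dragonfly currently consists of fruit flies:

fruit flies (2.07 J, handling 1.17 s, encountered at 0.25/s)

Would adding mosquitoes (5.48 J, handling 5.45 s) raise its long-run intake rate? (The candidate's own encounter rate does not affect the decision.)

Current rate: (0.25×2.07)/(1 + 0.25×1.17) = 0.4004 J/s.
Profitability of mosquitoes: 5.48/5.45 = 1.006 J/s.
1.006 > 0.4004, so adding mosquitoes raises the average — include it.

Yes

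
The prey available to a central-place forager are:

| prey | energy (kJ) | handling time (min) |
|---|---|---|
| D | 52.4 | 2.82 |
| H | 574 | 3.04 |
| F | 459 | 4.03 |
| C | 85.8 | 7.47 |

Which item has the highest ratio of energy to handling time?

H

In descending order of E/h:
H: 574/3.04 = 189 kJ/min
F: 459/4.03 = 114 kJ/min
D: 52.4/2.82 = 18.6 kJ/min
C: 85.8/7.47 = 11.5 kJ/min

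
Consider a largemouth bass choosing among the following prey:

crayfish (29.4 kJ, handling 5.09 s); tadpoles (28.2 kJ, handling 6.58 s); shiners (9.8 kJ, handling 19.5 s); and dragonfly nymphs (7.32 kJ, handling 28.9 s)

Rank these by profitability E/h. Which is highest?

Profitability E/h (kJ/s): crayfish = 29.4/5.09 = 5.78, tadpoles = 28.2/6.58 = 4.29, shiners = 9.8/19.5 = 0.503, dragonfly nymphs = 7.32/28.9 = 0.253.
Ranked: crayfish > tadpoles > shiners > dragonfly nymphs.

crayfish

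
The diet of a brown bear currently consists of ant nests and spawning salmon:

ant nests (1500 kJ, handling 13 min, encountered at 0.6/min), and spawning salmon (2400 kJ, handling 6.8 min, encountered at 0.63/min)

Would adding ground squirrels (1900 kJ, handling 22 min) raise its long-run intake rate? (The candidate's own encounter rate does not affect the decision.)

No

Current rate: (0.6×1500 + 0.63×2400)/(1 + 0.6×13 + 0.63×6.8) = 184.3 kJ/min.
ground squirrels: E/h = 1900/22 = 86.36 kJ/min.
Since 86.36 < R, time spent handling ground squirrels is better spent searching.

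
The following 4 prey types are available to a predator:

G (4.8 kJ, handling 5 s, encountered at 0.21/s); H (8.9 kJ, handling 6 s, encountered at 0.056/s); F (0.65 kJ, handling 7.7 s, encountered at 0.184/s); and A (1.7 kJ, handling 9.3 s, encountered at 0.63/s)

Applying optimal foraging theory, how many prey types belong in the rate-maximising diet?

2

Rank by E/h (kJ/s): H 1.48, G 0.96, A 0.183, F 0.0844. Include each in turn until the next type's E/h falls below the running intake rate.
Rate on top 1: 0.3731. G: 0.96 > 0.3731 → include.
Rate on top 2: 0.6313. A: 0.183 < 0.6313 → exclude; stop.
Optimal diet: H, G — 2 of 4 types.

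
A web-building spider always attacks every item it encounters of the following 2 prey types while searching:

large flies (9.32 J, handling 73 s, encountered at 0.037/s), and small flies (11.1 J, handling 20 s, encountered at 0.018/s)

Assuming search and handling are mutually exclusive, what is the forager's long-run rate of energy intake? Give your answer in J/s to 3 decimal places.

R = (0.037×9.32 + 0.018×11.1) / (1 + 0.037×73 + 0.018×20) = 0.5446/4.061 = 0.1341 J/s.

0.134 J/s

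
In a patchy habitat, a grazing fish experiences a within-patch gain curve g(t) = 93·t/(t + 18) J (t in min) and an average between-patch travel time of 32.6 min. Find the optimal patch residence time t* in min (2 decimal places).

Maximise g(t)/(T+t): set derivative to zero → g'(t)(T+t) = g(t).
g'(t) = 93·18/(t + 18)². Setting 93·18/(t+18)² = 93t/[(t+18)(32.6+t)] gives 18(32.6+t) = t(t+18), so t² = 18×32.6 = 586.8.
t* = √586.8 = 24.22 min.

24.22 min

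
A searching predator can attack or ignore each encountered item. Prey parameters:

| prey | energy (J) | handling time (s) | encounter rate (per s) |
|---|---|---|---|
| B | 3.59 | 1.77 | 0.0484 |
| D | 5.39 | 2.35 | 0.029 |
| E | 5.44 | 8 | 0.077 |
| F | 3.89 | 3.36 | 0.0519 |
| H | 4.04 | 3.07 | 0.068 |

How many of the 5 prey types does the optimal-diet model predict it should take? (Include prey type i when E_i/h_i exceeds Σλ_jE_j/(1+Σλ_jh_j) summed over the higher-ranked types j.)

Profitabilities (E/h, J/s): D 2.29, B 2.03, H 1.32, F 1.16, E 0.68. Add prey in this order while the next type's profitability exceeds the intake rate on those already taken.
Rate on top 1: 0.1463. B: 2.03 > 0.1463 → include.
Rate on top 2: 0.2861. H: 1.32 > 0.2861 → include.
Rate on top 3: 0.4439. F: 1.16 > 0.4439 → include.
Rate on top 4: 0.5249. E: 0.68 > 0.5249 → include.
Optimal diet: D, B, H, F, E — 5 of 5 types.

5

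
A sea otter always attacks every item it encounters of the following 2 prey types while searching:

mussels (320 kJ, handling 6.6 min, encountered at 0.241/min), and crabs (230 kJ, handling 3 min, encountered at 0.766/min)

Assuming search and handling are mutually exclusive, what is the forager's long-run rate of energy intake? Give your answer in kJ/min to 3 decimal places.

51.814 kJ/min

Energy encountered per unit search time: 0.241×320 + 0.766×230 = 253.3 kJ/min.
Handling time per unit search time: 0.241×6.6 + 0.766×3 = 3.889.
Rate = 253.3/(1 + 3.889) = 51.81 kJ/min.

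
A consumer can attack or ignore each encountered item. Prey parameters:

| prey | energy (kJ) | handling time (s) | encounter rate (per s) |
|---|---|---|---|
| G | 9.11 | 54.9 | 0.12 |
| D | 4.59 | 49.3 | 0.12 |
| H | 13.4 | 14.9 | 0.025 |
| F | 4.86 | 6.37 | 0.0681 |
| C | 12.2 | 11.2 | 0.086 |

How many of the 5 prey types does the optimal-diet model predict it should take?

3

Rank by E/h (kJ/s): C 1.09, H 0.899, F 0.763, G 0.166, D 0.0931. Include each in turn until the next type's E/h falls below the running intake rate.
Rate on top 1: 0.5344. H: 0.899 > 0.5344 → include.
Rate on top 2: 0.5926. F: 0.763 > 0.5926 → include.
Rate on top 3: 0.6193. G: 0.166 < 0.6193 → exclude; stop.
Optimal diet: C, H, F — 3 of 5 types.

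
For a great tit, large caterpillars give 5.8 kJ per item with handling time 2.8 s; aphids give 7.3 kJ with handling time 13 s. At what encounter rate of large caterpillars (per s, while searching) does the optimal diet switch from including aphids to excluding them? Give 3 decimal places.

0.133 per s

At the threshold, the rate on large caterpillars alone equals the profitability of aphids: λ·5.8/(1 + λ·2.8) = 7.3/13 = 0.5615.
Rearranging, λ(5.8 − 0.5615×2.8) = 0.5615, so λ = 0.5615/4.228 = 0.1328 per s.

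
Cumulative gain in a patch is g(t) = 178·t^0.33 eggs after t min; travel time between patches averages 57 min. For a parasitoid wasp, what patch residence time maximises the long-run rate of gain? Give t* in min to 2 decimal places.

Maximise g(t)/(T+t): set derivative to zero → g'(t)(T+t) = g(t).
g'(t) = 0.33·178·t^-0.67. Setting 0.33·178·t^-0.67 = 178·t^0.33/(57+t) gives 0.33(57+t) = t, so 0.67·t = 0.33×57.
t* = 0.33×57/0.67 = 28.07 min.

28.07 min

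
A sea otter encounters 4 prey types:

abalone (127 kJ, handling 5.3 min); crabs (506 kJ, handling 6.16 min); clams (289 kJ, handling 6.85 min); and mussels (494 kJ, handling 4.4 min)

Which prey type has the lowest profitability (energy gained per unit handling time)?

abalone

In descending order of E/h:
mussels: 494/4.4 = 112 kJ/min
crabs: 506/6.16 = 82.1 kJ/min
clams: 289/6.85 = 42.2 kJ/min
abalone: 127/5.3 = 24 kJ/min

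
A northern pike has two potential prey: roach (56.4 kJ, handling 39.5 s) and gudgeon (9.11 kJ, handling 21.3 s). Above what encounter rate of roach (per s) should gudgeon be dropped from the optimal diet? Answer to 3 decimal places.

At the threshold, the rate on roach alone equals the profitability of gudgeon: λ·56.4/(1 + λ·39.5) = 9.11/21.3 = 0.4277.
Rearranging, λ(56.4 − 0.4277×39.5) = 0.4277, so λ = 0.4277/39.51 = 0.01083 per s.

0.011 per s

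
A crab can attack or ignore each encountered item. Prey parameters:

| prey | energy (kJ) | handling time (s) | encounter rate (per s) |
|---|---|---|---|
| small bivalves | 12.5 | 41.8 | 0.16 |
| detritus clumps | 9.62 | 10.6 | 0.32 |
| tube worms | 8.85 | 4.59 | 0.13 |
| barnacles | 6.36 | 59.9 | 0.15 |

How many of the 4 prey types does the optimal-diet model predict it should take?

2

Rank by E/h (kJ/s): tube worms 1.93, detritus clumps 0.908, small bivalves 0.299, barnacles 0.106. Include each in turn until the next type's E/h falls below the running intake rate.
Rate on top 1: 0.7205. detritus clumps: 0.908 > 0.7205 → include.
Rate on top 2: 0.8477. small bivalves: 0.299 < 0.8477 → exclude; stop.
Optimal diet: tube worms, detritus clumps — 2 of 4 types.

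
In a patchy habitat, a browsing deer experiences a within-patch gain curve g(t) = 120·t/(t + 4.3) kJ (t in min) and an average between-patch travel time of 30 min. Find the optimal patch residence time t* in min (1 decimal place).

11.4 min

Optimal t* satisfies g'(t*) = g(t*)/(T + t*).
g'(t) = 120·4.3/(t + 4.3)². Setting 120·4.3/(t+4.3)² = 120t/[(t+4.3)(30+t)] gives 4.3(30+t) = t(t+4.3), so t² = 4.3×30 = 129.
t* = √129 = 11.36 min.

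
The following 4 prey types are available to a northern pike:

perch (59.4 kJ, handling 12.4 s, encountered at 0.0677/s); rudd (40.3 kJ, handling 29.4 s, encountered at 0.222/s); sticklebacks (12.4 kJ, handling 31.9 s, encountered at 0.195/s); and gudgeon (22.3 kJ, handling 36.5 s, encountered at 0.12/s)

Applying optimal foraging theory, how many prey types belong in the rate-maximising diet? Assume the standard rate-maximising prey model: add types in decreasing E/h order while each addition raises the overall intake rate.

1

Profitabilities (E/h, kJ/s): perch 4.79, rudd 1.37, gudgeon 0.611, sticklebacks 0.389. Add prey in this order while the next type's profitability exceeds the intake rate on those already taken.
Rate on top 1: 2.186. rudd: 1.37 < 2.186 → exclude; stop.
Optimal diet: perch — 1 of 4 types.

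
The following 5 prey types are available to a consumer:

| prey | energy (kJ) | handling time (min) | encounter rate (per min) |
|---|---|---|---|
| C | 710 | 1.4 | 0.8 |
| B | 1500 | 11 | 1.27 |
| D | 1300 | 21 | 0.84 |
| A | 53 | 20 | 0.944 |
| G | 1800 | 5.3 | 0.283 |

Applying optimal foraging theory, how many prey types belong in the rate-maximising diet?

Rank by E/h (kJ/min): C 507, G 340, B 136, D 61.9, A 2.65. Include each in turn until the next type's E/h falls below the running intake rate.
Rate on top 1: 267.9. G: 340 > 267.9 → include.
Rate on top 2: 297.6. B: 136 < 297.6 → exclude; stop.
Optimal diet: C, G — 2 of 5 types.

2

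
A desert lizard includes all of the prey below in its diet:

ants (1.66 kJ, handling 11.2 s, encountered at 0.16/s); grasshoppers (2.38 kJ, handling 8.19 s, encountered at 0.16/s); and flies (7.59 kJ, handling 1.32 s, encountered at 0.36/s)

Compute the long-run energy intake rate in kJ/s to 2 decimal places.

0.74 kJ/s

R = Σλ_iE_i / (1 + Σλ_ih_i)
Numerator: 0.16×1.66 + 0.16×2.38 + 0.36×7.59 = 3.379
Denominator: 1 + 0.16×11.2 + 0.16×8.19 + 0.36×1.32 = 4.578
R = 3.379/4.578 = 0.7381 kJ/s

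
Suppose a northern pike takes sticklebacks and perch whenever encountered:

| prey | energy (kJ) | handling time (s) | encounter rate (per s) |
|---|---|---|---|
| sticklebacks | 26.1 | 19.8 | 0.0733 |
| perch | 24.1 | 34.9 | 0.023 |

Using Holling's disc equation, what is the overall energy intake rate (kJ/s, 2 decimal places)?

R = Σλ_iE_i / (1 + Σλ_ih_i)
Numerator: 0.0733×26.1 + 0.023×24.1 = 2.467
Denominator: 1 + 0.0733×19.8 + 0.023×34.9 = 3.254
R = 2.467/3.254 = 0.7583 kJ/s

0.76 kJ/s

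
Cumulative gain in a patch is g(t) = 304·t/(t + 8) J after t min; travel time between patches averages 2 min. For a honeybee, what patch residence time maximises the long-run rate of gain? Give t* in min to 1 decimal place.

Optimal t* satisfies g'(t*) = g(t*)/(T + t*).
g'(t) = 304·8/(t + 8)². Setting 304·8/(t+8)² = 304t/[(t+8)(2+t)] gives 8(2+t) = t(t+8), so t² = 8×2 = 16.
t* = √16 = 4 min.

4.0 min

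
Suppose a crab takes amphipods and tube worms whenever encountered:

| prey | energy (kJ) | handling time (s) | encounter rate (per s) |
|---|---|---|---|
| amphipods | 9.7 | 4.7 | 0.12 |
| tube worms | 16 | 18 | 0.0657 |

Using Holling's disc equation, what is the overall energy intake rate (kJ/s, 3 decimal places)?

R = (0.12×9.7 + 0.0657×16) / (1 + 0.12×4.7 + 0.0657×18) = 2.215/2.747 = 0.8065 kJ/s.

0.807 kJ/s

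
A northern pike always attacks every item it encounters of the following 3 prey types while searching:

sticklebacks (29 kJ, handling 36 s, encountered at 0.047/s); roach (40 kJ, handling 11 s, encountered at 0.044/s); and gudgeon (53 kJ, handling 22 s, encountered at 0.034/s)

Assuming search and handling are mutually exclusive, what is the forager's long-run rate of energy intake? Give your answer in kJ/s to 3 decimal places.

1.255 kJ/s

R = (0.047×29 + 0.044×40 + 0.034×53) / (1 + 0.047×36 + 0.044×11 + 0.034×22) = 4.925/3.924 = 1.255 kJ/s.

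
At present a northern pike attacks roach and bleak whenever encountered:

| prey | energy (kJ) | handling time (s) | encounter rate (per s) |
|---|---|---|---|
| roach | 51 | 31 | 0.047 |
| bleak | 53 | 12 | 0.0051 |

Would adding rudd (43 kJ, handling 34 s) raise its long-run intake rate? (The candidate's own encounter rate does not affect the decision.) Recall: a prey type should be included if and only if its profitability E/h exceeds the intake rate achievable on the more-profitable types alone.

Yes

On roach and bleak alone, R = ΣλE/(1+Σλh) = 2.667/2.518 = 1.059 kJ/s.
rudd: E/h = 43/34 = 1.265 kJ/s.
Since 1.265 > R, including rudd increases the long-run rate.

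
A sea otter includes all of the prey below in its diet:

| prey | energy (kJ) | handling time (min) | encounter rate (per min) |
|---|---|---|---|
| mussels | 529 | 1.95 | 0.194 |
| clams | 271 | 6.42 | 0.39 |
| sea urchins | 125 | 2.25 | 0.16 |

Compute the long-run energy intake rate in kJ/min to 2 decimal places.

Energy encountered per unit search time: 0.194×529 + 0.39×271 + 0.16×125 = 228.3 kJ/min.
Handling time per unit search time: 0.194×1.95 + 0.39×6.42 + 0.16×2.25 = 3.242.
Rate = 228.3/(1 + 3.242) = 53.82 kJ/min.

53.82 kJ/min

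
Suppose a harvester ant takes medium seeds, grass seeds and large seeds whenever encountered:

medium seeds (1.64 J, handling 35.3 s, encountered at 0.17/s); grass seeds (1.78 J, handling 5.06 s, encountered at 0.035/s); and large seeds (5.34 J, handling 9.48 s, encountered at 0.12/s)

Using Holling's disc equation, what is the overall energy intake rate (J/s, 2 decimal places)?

0.12 J/s

Energy encountered per unit search time: 0.17×1.64 + 0.035×1.78 + 0.12×5.34 = 0.9819 J/s.
Handling time per unit search time: 0.17×35.3 + 0.035×5.06 + 0.12×9.48 = 7.316.
Rate = 0.9819/(1 + 7.316) = 0.1181 J/s.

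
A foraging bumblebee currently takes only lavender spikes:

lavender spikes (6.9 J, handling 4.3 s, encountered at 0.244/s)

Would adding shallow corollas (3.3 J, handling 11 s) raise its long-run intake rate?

No

Intake rate on the current diet: R = (0.244×6.9) / (1 + 0.244×4.3) = 1.684/2.049 = 0.8216 J/s.
Profitability of shallow corollas: 3.3/11 = 0.3 J/s.
0.3 < 0.8216, so adding shallow corollas would lower the average — exclude it.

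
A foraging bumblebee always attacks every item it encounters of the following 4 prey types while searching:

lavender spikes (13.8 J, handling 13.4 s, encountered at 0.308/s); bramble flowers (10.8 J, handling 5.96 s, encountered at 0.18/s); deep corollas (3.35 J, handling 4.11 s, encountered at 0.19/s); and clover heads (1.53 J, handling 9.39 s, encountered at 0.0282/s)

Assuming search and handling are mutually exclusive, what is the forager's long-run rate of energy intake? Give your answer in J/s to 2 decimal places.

R = Σλ_iE_i / (1 + Σλ_ih_i)
Numerator: 0.308×13.8 + 0.18×10.8 + 0.19×3.35 + 0.0282×1.53 = 6.874
Denominator: 1 + 0.308×13.4 + 0.18×5.96 + 0.19×4.11 + 0.0282×9.39 = 7.246
R = 6.874/7.246 = 0.9487 J/s

0.95 J/s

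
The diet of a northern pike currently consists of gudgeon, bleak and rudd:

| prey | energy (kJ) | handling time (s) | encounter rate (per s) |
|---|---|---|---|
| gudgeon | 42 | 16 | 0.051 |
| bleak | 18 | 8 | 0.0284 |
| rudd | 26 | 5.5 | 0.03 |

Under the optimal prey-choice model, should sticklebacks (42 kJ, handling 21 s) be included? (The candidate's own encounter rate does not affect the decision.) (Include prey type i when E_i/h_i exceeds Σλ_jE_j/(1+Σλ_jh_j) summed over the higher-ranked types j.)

Yes

On gudgeon, bleak and rudd alone, R = ΣλE/(1+Σλh) = 3.433/2.208 = 1.555 kJ/s.
sticklebacks: E/h = 42/21 = 2 kJ/s.
2 > 1.555, so adding sticklebacks raises the average — include it.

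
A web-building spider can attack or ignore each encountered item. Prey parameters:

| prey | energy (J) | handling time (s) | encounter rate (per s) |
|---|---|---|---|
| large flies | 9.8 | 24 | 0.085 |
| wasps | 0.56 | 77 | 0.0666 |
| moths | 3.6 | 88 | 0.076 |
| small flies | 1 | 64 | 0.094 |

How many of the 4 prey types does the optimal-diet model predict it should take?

1

Profitabilities (E/h, J/s): large flies 0.408, moths 0.0409, small flies 0.0156, wasps 0.00727. Add prey in this order while the next type's profitability exceeds the intake rate on those already taken.
Rate on top 1: 0.274. moths: 0.0409 < 0.274 → exclude; stop.
Optimal diet: large flies — 1 of 4 types.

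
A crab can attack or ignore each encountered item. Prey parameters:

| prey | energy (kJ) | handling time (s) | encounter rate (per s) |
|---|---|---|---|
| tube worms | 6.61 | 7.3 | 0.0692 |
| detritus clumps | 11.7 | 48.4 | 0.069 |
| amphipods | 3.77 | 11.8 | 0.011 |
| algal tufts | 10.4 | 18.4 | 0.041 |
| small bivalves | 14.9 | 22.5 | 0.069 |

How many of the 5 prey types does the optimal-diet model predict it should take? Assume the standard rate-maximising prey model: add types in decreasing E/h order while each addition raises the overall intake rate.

3

E/h in descending order: tube worms 0.905, small bivalves 0.662, algal tufts 0.565, amphipods 0.319, detritus clumps 0.242 kJ/s. The optimal diet is the largest prefix of this list for which every included type satisfies E_i/h_i > R on the types above it.
Rate on top 1: 0.3039. small bivalves: 0.662 > 0.3039 → include.
Rate on top 2: 0.4858. algal tufts: 0.565 > 0.4858 → include.
Rate on top 3: 0.5015. amphipods: 0.319 < 0.5015 → exclude; stop.
Optimal diet: tube worms, small bivalves, algal tufts — 3 of 5 types.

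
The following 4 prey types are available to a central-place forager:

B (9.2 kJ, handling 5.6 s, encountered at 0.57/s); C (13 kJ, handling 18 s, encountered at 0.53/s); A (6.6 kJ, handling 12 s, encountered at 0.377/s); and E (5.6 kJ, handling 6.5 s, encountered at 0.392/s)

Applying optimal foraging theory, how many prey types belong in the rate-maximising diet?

Profitabilities (E/h, kJ/s): B 1.64, E 0.862, C 0.722, A 0.55. Add prey in this order while the next type's profitability exceeds the intake rate on those already taken.
Rate on top 1: 1.251. E: 0.862 < 1.251 → exclude; stop.
Optimal diet: B — 1 of 4 types.

1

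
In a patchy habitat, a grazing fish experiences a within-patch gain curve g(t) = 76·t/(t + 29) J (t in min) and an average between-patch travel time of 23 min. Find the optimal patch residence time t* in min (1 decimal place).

25.8 min

By the marginal value theorem, leave when the instantaneous gain rate g'(t) equals the habitat-wide average g(t)/(T + t).
g'(t) = 76·29/(t + 29)². Setting 76·29/(t+29)² = 76t/[(t+29)(23+t)] gives 29(23+t) = t(t+29), so t² = 29×23 = 667.
t* = √667 = 25.83 min.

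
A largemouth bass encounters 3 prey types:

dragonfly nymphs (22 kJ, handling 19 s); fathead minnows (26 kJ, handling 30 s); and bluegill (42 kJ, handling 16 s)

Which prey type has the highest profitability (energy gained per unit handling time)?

bluegill

In descending order of E/h:
bluegill: 42/16 = 2.62 kJ/s
dragonfly nymphs: 22/19 = 1.16 kJ/s
fathead minnows: 26/30 = 0.867 kJ/s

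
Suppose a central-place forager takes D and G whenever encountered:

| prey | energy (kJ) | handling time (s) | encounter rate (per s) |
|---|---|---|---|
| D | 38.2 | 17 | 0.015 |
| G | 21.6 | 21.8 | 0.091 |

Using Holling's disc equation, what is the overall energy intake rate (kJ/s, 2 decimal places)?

Energy encountered per unit search time: 0.015×38.2 + 0.091×21.6 = 2.539 kJ/s.
Handling time per unit search time: 0.015×17 + 0.091×21.8 = 2.239.
Rate = 2.539/(1 + 2.239) = 0.7838 kJ/s.

0.78 kJ/s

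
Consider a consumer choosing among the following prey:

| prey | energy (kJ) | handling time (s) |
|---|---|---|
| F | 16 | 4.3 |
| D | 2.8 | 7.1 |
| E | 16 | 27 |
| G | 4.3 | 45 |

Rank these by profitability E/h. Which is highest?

In descending order of E/h:
F: 16/4.3 = 3.72 kJ/s
E: 16/27 = 0.593 kJ/s
D: 2.8/7.1 = 0.394 kJ/s
G: 4.3/45 = 0.0956 kJ/s

F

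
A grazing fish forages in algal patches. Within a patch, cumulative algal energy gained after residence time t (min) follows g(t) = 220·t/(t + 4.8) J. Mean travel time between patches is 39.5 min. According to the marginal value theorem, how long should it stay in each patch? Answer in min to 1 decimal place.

Maximise g(t)/(T+t): set derivative to zero → g'(t)(T+t) = g(t).
g'(t) = 220·4.8/(t + 4.8)². Setting 220·4.8/(t+4.8)² = 220t/[(t+4.8)(39.5+t)] gives 4.8(39.5+t) = t(t+4.8), so t² = 4.8×39.5 = 189.6.
t* = √189.6 = 13.77 min.

13.8 min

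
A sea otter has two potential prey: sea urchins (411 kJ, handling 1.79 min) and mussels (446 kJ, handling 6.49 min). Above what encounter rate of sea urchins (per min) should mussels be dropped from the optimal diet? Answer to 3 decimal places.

Drop mussels once their profitability E₂/h₂ falls below the rate achievable on sea urchins alone: E₂/h₂ = λE₁/(1 + λh₁).
Solve for λ: λE₁h₂ = E₂(1 + λh₁) → λ(E₁h₂ − E₂h₁) = E₂ → λ = E₂/(E₁h₂ − E₂h₁).
λ = 446/(411×6.49 − 446×1.79) = 446/1869 = 0.2386 per min.

0.239 per min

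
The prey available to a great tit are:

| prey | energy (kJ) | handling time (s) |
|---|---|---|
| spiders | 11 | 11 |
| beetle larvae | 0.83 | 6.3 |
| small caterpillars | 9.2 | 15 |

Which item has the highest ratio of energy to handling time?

Profitability E/h (kJ/s): spiders = 11/11 = 1, beetle larvae = 0.83/6.3 = 0.132, small caterpillars = 9.2/15 = 0.613.
Ranked: spiders > small caterpillars > beetle larvae.

spiders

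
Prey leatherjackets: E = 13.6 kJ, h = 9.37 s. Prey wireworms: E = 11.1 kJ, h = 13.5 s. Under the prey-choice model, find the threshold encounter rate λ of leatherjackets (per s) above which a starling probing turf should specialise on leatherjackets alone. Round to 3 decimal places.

The zero-one rule: include wireworms iff E₂/h₂ > λE₁/(1+λh₁). Equality gives the switch point.
λE₁h₂ = E₂ + λE₂h₁ ⇒ λ = E₂/(E₁h₂ − E₂h₁) = 11.1/(183.6 − 104) = 0.1395 per s.

0.139 per s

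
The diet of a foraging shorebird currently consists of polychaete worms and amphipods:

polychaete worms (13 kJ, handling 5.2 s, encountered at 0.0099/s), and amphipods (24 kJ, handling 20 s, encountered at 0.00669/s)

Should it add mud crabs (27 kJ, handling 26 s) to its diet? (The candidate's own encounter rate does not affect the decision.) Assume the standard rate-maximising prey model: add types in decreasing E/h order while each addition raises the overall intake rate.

Yes

Intake rate on the current diet: R = (0.0099×13 + 0.00669×24) / (1 + 0.0099×5.2 + 0.00669×20) = 0.2893/1.185 = 0.244 kJ/s.
mud crabs: E/h = 27/26 = 1.038 kJ/s.
1.038 > 0.244, so adding mud crabs raises the average — include it.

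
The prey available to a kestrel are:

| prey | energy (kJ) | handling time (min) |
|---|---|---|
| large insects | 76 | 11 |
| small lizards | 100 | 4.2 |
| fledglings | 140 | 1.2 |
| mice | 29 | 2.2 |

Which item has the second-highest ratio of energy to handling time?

In descending order of E/h:
fledglings: 140/1.2 = 117 kJ/min
small lizards: 100/4.2 = 23.8 kJ/min
mice: 29/2.2 = 13.2 kJ/min
large insects: 76/11 = 6.91 kJ/min

small lizards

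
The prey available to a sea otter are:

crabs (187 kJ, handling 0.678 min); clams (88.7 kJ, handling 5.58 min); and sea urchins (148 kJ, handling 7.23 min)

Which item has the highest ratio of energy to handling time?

In descending order of E/h:
crabs: 187/0.678 = 276 kJ/min
sea urchins: 148/7.23 = 20.5 kJ/min
clams: 88.7/5.58 = 15.9 kJ/min

crabs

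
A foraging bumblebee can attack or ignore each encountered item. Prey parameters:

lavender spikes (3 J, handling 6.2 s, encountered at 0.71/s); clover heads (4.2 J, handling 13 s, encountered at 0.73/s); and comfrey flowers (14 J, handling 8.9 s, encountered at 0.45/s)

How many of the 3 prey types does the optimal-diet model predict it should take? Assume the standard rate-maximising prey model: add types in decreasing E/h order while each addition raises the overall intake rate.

Profitabilities (E/h, J/s): comfrey flowers 1.57, lavender spikes 0.484, clover heads 0.323. Add prey in this order while the next type's profitability exceeds the intake rate on those already taken.
Rate on top 1: 1.259. lavender spikes: 0.484 < 1.259 → exclude; stop.
Optimal diet: comfrey flowers — 1 of 3 types.

1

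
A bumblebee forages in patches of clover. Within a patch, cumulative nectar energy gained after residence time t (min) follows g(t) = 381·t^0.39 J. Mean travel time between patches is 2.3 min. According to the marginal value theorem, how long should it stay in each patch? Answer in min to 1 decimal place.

1.5 min

Optimal t* satisfies g'(t*) = g(t*)/(T + t*).
g'(t) = 0.39·381·t^-0.61. Setting 0.39·381·t^-0.61 = 381·t^0.39/(2.3+t) gives 0.39(2.3+t) = t, so 0.61·t = 0.39×2.3.
t* = 0.39×2.3/0.61 = 1.47 min.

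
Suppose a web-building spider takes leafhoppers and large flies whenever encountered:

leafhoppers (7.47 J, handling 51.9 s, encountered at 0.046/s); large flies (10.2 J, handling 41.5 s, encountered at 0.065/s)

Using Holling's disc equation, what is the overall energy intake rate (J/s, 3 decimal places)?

Energy encountered per unit search time: 0.046×7.47 + 0.065×10.2 = 1.007 J/s.
Handling time per unit search time: 0.046×51.9 + 0.065×41.5 = 5.085.
Rate = 1.007/(1 + 5.085) = 0.1654 J/s.

0.165 J/s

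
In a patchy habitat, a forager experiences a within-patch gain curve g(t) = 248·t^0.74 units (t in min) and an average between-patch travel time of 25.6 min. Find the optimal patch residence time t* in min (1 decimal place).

Optimal t* satisfies g'(t*) = g(t*)/(T + t*).
g'(t) = 0.74·248·t^-0.26. Setting 0.74·248·t^-0.26 = 248·t^0.74/(25.6+t) gives 0.74(25.6+t) = t, so 0.26·t = 0.74×25.6.
t* = 0.74×25.6/0.26 = 72.86 min.

72.9 min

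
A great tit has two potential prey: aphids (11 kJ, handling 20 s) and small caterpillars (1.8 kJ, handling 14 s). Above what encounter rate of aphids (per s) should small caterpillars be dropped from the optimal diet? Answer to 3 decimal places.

Drop small caterpillars once their profitability E₂/h₂ falls below the rate achievable on aphids alone: E₂/h₂ = λE₁/(1 + λh₁).
Solve for λ: λE₁h₂ = E₂(1 + λh₁) → λ(E₁h₂ − E₂h₁) = E₂ → λ = E₂/(E₁h₂ − E₂h₁).
λ = 1.8/(11×14 − 1.8×20) = 1.8/118 = 0.01525 per s.

0.015 per s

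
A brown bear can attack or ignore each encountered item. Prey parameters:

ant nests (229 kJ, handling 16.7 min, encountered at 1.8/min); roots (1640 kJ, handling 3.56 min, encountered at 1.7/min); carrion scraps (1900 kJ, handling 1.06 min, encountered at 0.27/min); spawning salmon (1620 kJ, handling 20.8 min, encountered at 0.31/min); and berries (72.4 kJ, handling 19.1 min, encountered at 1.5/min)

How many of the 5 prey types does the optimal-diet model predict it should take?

E/h in descending order: carrion scraps 1.79e+03, roots 461, spawning salmon 77.9, ant nests 13.7, berries 3.79 kJ/min. The optimal diet is the largest prefix of this list for which every included type satisfies E_i/h_i > R on the types above it.
Rate on top 1: 398.8. roots: 461 > 398.8 → include.
Rate on top 2: 449.8. spawning salmon: 77.9 < 449.8 → exclude; stop.
Optimal diet: carrion scraps, roots — 2 of 5 types.

2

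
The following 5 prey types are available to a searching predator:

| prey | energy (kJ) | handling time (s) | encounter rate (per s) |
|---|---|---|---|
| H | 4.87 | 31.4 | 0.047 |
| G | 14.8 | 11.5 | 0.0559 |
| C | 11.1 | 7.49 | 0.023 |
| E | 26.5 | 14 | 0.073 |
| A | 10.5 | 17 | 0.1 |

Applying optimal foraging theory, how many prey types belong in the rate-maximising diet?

Profitabilities (E/h, kJ/s): E 1.89, C 1.48, G 1.29, A 0.618, H 0.155. Add prey in this order while the next type's profitability exceeds the intake rate on those already taken.
Rate on top 1: 0.9567. C: 1.48 > 0.9567 → include.
Rate on top 2: 0.998. G: 1.29 > 0.998 → include.
Rate on top 3: 1.063. A: 0.618 < 1.063 → exclude; stop.
Optimal diet: E, C, G — 3 of 5 types.

3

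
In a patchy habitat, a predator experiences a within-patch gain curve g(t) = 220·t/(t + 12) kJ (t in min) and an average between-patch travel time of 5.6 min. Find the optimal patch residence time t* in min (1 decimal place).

8.2 min

By the marginal value theorem, leave when the instantaneous gain rate g'(t) equals the habitat-wide average g(t)/(T + t).
g'(t) = 220·12/(t + 12)². Setting 220·12/(t+12)² = 220t/[(t+12)(5.6+t)] gives 12(5.6+t) = t(t+12), so t² = 12×5.6 = 67.2.
t* = √67.2 = 8.198 min.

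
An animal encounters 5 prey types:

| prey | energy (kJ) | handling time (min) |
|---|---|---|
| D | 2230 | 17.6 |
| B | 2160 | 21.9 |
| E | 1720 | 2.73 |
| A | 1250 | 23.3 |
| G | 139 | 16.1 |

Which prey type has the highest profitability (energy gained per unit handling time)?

Profitability E/h (kJ/min): D = 2230/17.6 = 127, B = 2160/21.9 = 98.6, E = 1720/2.73 = 630, A = 1250/23.3 = 53.6, G = 139/16.1 = 8.63.
Ranked: E > D > B > A > G.

E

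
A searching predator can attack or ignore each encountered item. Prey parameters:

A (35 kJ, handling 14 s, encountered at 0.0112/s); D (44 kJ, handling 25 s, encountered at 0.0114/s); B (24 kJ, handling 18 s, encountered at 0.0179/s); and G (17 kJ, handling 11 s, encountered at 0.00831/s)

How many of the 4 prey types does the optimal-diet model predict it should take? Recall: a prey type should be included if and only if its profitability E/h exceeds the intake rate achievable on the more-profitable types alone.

Rank by E/h (kJ/s): A 2.5, D 1.76, G 1.55, B 1.33. Include each in turn until the next type's E/h falls below the running intake rate.
Rate on top 1: 0.3389. D: 1.76 > 0.3389 → include.
Rate on top 2: 0.6198. G: 1.55 > 0.6198 → include.
Rate on top 3: 0.675. B: 1.33 > 0.675 → include.
Optimal diet: A, D, G, B — 4 of 4 types.

4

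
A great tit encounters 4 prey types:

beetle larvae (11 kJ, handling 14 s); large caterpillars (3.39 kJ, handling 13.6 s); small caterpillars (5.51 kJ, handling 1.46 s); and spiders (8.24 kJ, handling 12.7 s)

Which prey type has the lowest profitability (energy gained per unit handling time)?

In descending order of E/h:
small caterpillars: 5.51/1.46 = 3.77 kJ/s
beetle larvae: 11/14 = 0.786 kJ/s
spiders: 8.24/12.7 = 0.649 kJ/s
large caterpillars: 3.39/13.6 = 0.249 kJ/s

large caterpillars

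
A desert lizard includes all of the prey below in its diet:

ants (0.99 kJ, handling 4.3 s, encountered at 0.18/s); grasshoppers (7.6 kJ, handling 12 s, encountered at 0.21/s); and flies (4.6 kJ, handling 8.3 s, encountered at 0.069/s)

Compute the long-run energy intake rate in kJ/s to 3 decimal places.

0.430 kJ/s

R = Σλ_iE_i / (1 + Σλ_ih_i)
Numerator: 0.18×0.99 + 0.21×7.6 + 0.069×4.6 = 2.092
Denominator: 1 + 0.18×4.3 + 0.21×12 + 0.069×8.3 = 4.867
R = 2.092/4.867 = 0.4298 kJ/s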